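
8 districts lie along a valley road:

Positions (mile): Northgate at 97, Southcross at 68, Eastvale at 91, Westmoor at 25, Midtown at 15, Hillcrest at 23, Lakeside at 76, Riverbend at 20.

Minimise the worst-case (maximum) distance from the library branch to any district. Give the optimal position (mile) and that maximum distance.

location 56, max distance 41

The 1-center on a line is the midpoint of the two extreme points: leftmost at 15, rightmost at 97.
Optimal location = (15 + 97)/2 = 56; maximum distance = (97 − 15)/2 = 41.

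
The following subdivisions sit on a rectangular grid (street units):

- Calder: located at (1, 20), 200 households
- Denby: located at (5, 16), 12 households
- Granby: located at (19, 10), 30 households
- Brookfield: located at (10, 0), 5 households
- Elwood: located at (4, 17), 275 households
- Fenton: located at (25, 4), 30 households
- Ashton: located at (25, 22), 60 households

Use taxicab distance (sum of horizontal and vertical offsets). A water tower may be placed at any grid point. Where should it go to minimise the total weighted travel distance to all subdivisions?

(4, 17)

Manhattan distance separates: Σwᵢ(|x−xᵢ|+|y−yᵢ|) = Σwᵢ|x−xᵢ| + Σwᵢ|y−yᵢ|, so x and y are optimised independently as 1-D weighted medians.
Total weight W = 612; half = 306.
x-coordinate, sorted with cumulative weight:
  x=1 (Calder, w=200) cum 200
  x=4 (Elwood, w=275) cum 475  ← median
  x=5 (Denby, w=12) cum 487
  x=10 (Brookfield, w=5) cum 492
  x=19 (Granby, w=30) cum 522
  x=25 (Fenton, w=30) cum 552
  x=25 (Ashton, w=60) cum 612
⇒ x* = 4
y-coordinate, sorted with cumulative weight:
  y=0 (Brookfield, w=5) cum 5
  y=4 (Fenton, w=30) cum 35
  y=10 (Granby, w=30) cum 65
  y=16 (Denby, w=12) cum 77
  y=17 (Elwood, w=275) cum 352  ← median
  y=20 (Calder, w=200) cum 552
  y=22 (Ashton, w=60) cum 612
⇒ y* = 17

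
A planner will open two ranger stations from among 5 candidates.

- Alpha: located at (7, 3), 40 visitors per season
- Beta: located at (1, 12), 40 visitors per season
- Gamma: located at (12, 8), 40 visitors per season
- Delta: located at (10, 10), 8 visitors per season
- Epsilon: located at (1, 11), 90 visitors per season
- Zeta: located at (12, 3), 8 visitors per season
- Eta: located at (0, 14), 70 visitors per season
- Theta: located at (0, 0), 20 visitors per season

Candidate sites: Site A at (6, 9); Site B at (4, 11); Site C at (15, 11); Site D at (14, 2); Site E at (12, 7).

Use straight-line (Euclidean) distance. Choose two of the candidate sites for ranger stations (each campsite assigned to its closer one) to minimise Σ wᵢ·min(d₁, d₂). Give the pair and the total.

{Site B, Site E}, total 1337.6

Evaluate every pair (each demand assigned to the nearer of the two):
  {Site B, Site E}: total = 1337.6
  {Site A, Site B}: total = 1550.3
  {Site B, Site D}: total = 1583.0
  {Site B, Site C}: total = 1601.2
  {Site A, Site E}: total = 1825.1
  {Site A, Site C}: total = 1994.8
  {Site A, Site D}: total = 2018.4
  {Site D, Site E}: total = 3129.9
  {Site C, Site E}: total = 3144.0
  {Site C, Site D}: total = 3686.3
Best pair: {Site B, Site E} with total 1337.6.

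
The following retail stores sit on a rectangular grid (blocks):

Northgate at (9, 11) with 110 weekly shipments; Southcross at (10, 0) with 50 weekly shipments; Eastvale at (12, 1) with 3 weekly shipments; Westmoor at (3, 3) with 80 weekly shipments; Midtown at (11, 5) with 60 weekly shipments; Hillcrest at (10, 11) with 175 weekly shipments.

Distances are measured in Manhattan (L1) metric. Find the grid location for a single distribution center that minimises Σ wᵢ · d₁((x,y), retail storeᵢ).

Manhattan distance separates: Σwᵢ(|x−xᵢ|+|y−yᵢ|) = Σwᵢ|x−xᵢ| + Σwᵢ|y−yᵢ|, so x and y are optimised independently as 1-D weighted medians.
Total weight W = 478; half = 239.
x-coordinate, sorted with cumulative weight:
  x=3 (Westmoor, w=80) cum 80
  x=9 (Northgate, w=110) cum 190
  x=10 (Southcross, w=50) cum 240  ← median
  x=10 (Hillcrest, w=175) cum 415
  x=11 (Midtown, w=60) cum 475
  x=12 (Eastvale, w=3) cum 478
⇒ x* = 10
y-coordinate, sorted with cumulative weight:
  y=0 (Southcross, w=50) cum 50
  y=1 (Eastvale, w=3) cum 53
  y=3 (Westmoor, w=80) cum 133
  y=5 (Midtown, w=60) cum 193
  y=11 (Northgate, w=110) cum 303  ← median
  y=11 (Hillcrest, w=175) cum 478
⇒ y* = 11

(10, 11)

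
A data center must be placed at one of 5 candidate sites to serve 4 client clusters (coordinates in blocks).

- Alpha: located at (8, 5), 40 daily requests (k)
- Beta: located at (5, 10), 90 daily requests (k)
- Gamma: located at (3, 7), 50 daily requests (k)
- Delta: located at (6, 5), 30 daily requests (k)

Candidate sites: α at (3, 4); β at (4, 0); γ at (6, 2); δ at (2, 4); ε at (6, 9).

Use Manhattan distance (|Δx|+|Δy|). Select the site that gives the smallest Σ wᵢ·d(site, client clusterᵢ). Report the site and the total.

ε, total 790 blocks

Total weighted distance at each candidate:
  α (3, 4): total = 1230
  β (4, 0): total = 1960
  γ (6, 2): total = 1500
  δ (2, 4): total = 1440
  ε (6, 9): total = 790
Minimum is at ε with total 790 blocks.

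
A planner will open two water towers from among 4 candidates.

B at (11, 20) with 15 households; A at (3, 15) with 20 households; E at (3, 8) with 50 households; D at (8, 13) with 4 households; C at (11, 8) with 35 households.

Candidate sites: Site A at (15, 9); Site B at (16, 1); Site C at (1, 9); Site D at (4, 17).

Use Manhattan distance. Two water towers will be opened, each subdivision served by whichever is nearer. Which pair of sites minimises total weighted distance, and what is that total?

{Site A, Site C}, total 754

Evaluate every pair (each demand assigned to the nearer of the two):
  {Site A, Site C}: total = 754
  {Site C, Site D}: total = 777
  {Site A, Site D}: total = 917
  {Site B, Site C}: total = 1054
  {Site B, Site D}: total = 1162
  {Site A, Site B}: total = 1454
Best pair: {Site A, Site C} with total 754.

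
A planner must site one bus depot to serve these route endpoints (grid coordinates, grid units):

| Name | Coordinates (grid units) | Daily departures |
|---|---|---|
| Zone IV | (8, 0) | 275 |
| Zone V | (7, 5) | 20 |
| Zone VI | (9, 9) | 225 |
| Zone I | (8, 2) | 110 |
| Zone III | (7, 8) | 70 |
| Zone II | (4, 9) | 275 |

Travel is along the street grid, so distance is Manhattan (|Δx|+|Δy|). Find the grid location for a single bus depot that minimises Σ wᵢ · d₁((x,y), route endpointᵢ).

Manhattan distance separates: Σwᵢ(|x−xᵢ|+|y−yᵢ|) = Σwᵢ|x−xᵢ| + Σwᵢ|y−yᵢ|, so x and y are optimised independently as 1-D weighted medians.
Total weight W = 975; half = 487.5.
x-coordinate, sorted with cumulative weight:
  x=4 (Zone II, w=275) cum 275
  x=7 (Zone V, w=20) cum 295
  x=7 (Zone III, w=70) cum 365
  x=8 (Zone IV, w=275) cum 640  ← median
  x=8 (Zone I, w=110) cum 750
  x=9 (Zone VI, w=225) cum 975
⇒ x* = 8
y-coordinate, sorted with cumulative weight:
  y=0 (Zone IV, w=275) cum 275
  y=2 (Zone I, w=110) cum 385
  y=5 (Zone V, w=20) cum 405
  y=8 (Zone III, w=70) cum 475
  y=9 (Zone VI, w=225) cum 700  ← median
  y=9 (Zone II, w=275) cum 975
⇒ y* = 9

(8, 9)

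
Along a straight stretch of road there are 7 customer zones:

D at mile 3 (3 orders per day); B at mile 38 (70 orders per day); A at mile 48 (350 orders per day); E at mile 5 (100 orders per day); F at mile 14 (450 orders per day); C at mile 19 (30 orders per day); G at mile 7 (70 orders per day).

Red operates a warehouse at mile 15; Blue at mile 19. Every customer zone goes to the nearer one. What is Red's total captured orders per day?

623

The indifferent point is the midpoint (15+19)/2 = 17; customer zones left of it (closer to Red at 15) go to Red, those right go to Blue.
  D at 3 (w=3) → Red
  E at 5 (w=100) → Red
  G at 7 (w=70) → Red
  F at 14 (w=450) → Red
  C at 19 (w=30) → Blue
  B at 38 (w=70) → Blue
  A at 48 (w=350) → Blue
Red captures 623; Blue captures 450.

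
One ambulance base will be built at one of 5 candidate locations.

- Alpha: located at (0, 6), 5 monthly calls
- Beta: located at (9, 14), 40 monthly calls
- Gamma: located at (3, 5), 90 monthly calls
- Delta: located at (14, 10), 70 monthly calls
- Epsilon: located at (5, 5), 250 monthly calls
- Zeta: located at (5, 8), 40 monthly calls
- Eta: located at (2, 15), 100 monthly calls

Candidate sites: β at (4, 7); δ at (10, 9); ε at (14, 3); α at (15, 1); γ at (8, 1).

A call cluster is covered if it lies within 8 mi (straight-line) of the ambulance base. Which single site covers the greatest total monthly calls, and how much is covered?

δ, covering 400

Coverage radius r = 8 mi; a point is covered iff (Δx)²+(Δy)² ≤ 8² = 64.
  β (4, 7): covers {Alpha, Gamma, Epsilon, Zeta} → 385
  δ (10, 9): covers {Beta, Delta, Epsilon, Zeta} → 400
  ε (14, 3): covers {Delta} → 70
  α (15, 1): covers {none} → 0
  γ (8, 1): covers {Gamma, Epsilon, Zeta} → 380
Maximum coverage at δ: 400 monthly calls.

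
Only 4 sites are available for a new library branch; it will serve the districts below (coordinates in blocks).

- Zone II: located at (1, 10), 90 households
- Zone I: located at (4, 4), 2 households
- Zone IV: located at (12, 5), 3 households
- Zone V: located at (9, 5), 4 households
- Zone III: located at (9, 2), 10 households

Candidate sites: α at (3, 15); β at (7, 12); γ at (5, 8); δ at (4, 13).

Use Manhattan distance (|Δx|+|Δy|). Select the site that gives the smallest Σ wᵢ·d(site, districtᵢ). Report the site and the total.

γ, total 708 blocks

Total weighted distance at each candidate:
  α (3, 15): total = 965
  β (7, 12): total = 934
  γ (5, 8): total = 708
  δ (4, 13): total = 818
Minimum is at γ with total 708 blocks.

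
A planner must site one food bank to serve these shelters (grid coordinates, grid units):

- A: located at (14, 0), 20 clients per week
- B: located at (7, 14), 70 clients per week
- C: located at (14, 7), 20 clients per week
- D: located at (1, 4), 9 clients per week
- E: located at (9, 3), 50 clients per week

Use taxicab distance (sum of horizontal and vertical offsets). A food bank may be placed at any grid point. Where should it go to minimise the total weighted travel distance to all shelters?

(9, 7)

Manhattan distance separates: Σwᵢ(|x−xᵢ|+|y−yᵢ|) = Σwᵢ|x−xᵢ| + Σwᵢ|y−yᵢ|, so x and y are optimised independently as 1-D weighted medians.
Total weight W = 169; half = 84.5.
x-coordinate, sorted with cumulative weight:
  x=1 (D, w=9) cum 9
  x=7 (B, w=70) cum 79
  x=9 (E, w=50) cum 129  ← median
  x=14 (A, w=20) cum 149
  x=14 (C, w=20) cum 169
⇒ x* = 9
y-coordinate, sorted with cumulative weight:
  y=0 (A, w=20) cum 20
  y=3 (E, w=50) cum 70
  y=4 (D, w=9) cum 79
  y=7 (C, w=20) cum 99  ← median
  y=14 (B, w=70) cum 169
⇒ y* = 7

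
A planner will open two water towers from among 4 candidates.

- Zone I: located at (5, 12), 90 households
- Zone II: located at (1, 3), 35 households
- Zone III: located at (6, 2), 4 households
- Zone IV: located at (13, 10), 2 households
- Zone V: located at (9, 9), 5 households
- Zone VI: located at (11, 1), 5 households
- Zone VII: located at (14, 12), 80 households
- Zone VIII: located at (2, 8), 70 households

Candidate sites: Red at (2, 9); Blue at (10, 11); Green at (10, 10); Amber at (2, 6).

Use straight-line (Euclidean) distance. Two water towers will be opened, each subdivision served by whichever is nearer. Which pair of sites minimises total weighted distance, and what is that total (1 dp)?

{Red, Blue}, total 1094.6

Evaluate every pair (each demand assigned to the nearer of the two):
  {Red, Blue}: total = 1094.6
  {Red, Green}: total = 1113.1
  {Blue, Amber}: total = 1129.8
  {Green, Amber}: total = 1174.1
  {Red, Amber}: total = 1683.3
  {Blue, Green}: total = 1859.2
Best pair: {Red, Blue} with total 1094.6.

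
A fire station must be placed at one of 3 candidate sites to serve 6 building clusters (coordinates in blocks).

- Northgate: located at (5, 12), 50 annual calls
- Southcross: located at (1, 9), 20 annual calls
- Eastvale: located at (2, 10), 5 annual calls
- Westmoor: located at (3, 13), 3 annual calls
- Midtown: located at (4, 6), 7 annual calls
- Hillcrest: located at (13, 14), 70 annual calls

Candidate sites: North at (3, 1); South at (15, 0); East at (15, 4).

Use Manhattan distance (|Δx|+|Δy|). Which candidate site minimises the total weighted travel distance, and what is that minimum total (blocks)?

Total weighted distance at each candidate:
  North (3, 1): total = 2588
  South (15, 0): total = 2989
  East (15, 4): total = 2369
Minimum is at East with total 2369 blocks.

East, total 2369 blocks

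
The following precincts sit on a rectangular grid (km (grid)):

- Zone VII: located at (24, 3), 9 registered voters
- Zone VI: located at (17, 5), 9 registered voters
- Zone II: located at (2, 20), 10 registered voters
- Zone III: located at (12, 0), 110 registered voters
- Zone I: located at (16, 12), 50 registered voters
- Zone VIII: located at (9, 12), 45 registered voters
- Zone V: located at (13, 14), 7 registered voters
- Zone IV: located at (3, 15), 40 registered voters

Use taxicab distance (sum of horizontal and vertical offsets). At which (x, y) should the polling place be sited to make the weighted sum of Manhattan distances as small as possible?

Manhattan distance separates: Σwᵢ(|x−xᵢ|+|y−yᵢ|) = Σwᵢ|x−xᵢ| + Σwᵢ|y−yᵢ|, so x and y are optimised independently as 1-D weighted medians.
Total weight W = 280; half = 140.
x-coordinate, sorted with cumulative weight:
  x=2 (Zone II, w=10) cum 10
  x=3 (Zone IV, w=40) cum 50
  x=9 (Zone VIII, w=45) cum 95
  x=12 (Zone III, w=110) cum 205  ← median
  x=13 (Zone V, w=7) cum 212
  x=16 (Zone I, w=50) cum 262
  x=17 (Zone VI, w=9) cum 271
  x=24 (Zone VII, w=9) cum 280
⇒ x* = 12
y-coordinate, sorted with cumulative weight:
  y=0 (Zone III, w=110) cum 110
  y=3 (Zone VII, w=9) cum 119
  y=5 (Zone VI, w=9) cum 128
  y=12 (Zone I, w=50) cum 178  ← median
  y=12 (Zone VIII, w=45) cum 223
  y=14 (Zone V, w=7) cum 230
  y=15 (Zone IV, w=40) cum 270
  y=20 (Zone II, w=10) cum 280
⇒ y* = 12

(12, 12)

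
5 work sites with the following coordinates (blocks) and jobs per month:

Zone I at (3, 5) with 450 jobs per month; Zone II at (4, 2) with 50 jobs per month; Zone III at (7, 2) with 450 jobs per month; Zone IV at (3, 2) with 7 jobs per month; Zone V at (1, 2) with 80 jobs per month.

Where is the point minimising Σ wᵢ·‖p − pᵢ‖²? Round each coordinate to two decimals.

(4.63, 3.30)

The minimiser of Σwᵢ‖p−pᵢ‖² is the weighted centroid p* = (Σwᵢpᵢ)/(Σwᵢ).
Σwᵢ = 1037.
Σwᵢxᵢ = 450·3 + 50·4 + 450·7 + 7·3 + 80·1 = 4801.
Σwᵢyᵢ = 450·5 + 50·2 + 450·2 + 7·2 + 80·2 = 3424.
x* = 4801/1037 = 4.63, y* = 3424/1037 = 3.30.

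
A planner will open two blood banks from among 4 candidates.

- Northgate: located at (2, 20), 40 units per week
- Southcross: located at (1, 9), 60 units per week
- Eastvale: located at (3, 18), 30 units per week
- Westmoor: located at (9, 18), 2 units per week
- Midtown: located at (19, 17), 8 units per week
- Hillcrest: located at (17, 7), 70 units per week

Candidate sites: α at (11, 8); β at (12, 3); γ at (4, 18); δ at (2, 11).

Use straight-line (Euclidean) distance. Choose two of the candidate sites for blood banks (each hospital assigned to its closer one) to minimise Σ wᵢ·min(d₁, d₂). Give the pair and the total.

{α, γ}, total 1244.5

Evaluate every pair (each demand assigned to the nearer of the two):
  {α, γ}: total = 1244.5
  {α, δ}: total = 1248.2
  {β, γ}: total = 1290.8
  {β, δ}: total = 1299.5
  {γ, δ}: total = 1494.3
  {α, β}: total = 2129.7
Best pair: {α, γ} with total 1244.5.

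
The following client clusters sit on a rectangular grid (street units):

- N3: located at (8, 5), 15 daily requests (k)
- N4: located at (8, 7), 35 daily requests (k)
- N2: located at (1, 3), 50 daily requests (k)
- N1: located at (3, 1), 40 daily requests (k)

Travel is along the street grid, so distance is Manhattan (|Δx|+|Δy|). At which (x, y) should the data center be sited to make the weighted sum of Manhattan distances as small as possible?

(3, 3)

Manhattan distance separates: Σwᵢ(|x−xᵢ|+|y−yᵢ|) = Σwᵢ|x−xᵢ| + Σwᵢ|y−yᵢ|, so x and y are optimised independently as 1-D weighted medians.
Total weight W = 140; half = 70.
x-coordinate, sorted with cumulative weight:
  x=1 (N2, w=50) cum 50
  x=3 (N1, w=40) cum 90  ← median
  x=8 (N3, w=15) cum 105
  x=8 (N4, w=35) cum 140
⇒ x* = 3
y-coordinate, sorted with cumulative weight:
  y=1 (N1, w=40) cum 40
  y=3 (N2, w=50) cum 90  ← median
  y=5 (N3, w=15) cum 105
  y=7 (N4, w=35) cum 140
⇒ y* = 3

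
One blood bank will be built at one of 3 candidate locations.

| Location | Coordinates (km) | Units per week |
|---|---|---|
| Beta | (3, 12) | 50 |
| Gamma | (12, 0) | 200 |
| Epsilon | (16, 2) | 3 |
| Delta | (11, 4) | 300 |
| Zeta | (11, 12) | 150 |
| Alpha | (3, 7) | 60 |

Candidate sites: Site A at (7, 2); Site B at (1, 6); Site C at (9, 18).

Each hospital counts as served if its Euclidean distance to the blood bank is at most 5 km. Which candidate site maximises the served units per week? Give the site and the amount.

Coverage radius r = 5 km; a point is covered iff (Δx)²+(Δy)² ≤ 5² = 25.
  Site A (7, 2): covers {Delta} → 300
  Site B (1, 6): covers {Alpha} → 60
  Site C (9, 18): covers {none} → 0
Maximum coverage at Site A: 300 units per week.

Site A, covering 300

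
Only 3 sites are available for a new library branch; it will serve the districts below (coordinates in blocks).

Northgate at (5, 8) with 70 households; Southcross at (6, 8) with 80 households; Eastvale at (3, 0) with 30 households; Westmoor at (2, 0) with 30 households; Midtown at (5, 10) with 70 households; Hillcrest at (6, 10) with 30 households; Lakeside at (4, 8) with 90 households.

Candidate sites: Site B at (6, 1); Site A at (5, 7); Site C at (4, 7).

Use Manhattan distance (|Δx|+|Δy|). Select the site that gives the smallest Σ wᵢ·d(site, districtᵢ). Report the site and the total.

Total weighted distance at each candidate:
  Site B (6, 1): total = 3170
  Site A (5, 7): total = 1310
  Site C (4, 7): total = 1410
Minimum is at Site A with total 1310 blocks.

Site A, total 1310 blocks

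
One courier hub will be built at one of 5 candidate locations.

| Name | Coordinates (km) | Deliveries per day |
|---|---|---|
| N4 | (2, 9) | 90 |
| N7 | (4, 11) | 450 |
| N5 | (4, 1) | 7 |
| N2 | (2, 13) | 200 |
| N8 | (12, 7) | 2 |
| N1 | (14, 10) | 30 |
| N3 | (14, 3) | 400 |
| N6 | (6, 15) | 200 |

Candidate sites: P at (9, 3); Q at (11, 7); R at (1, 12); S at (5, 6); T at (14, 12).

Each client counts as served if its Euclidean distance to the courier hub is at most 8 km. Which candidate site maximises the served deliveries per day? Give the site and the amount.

Coverage radius r = 8 km; a point is covered iff (Δx)²+(Δy)² ≤ 8² = 64.
  P (9, 3): covers {N5, N8, N3} → 409
  Q (11, 7): covers {N8, N1, N3} → 432
  R (1, 12): covers {N4, N7, N2, N6} → 940
  S (5, 6): covers {N4, N7, N5, N2, N8} → 749
  T (14, 12): covers {N8, N1} → 32
Maximum coverage at R: 940 deliveries per day.

R, covering 940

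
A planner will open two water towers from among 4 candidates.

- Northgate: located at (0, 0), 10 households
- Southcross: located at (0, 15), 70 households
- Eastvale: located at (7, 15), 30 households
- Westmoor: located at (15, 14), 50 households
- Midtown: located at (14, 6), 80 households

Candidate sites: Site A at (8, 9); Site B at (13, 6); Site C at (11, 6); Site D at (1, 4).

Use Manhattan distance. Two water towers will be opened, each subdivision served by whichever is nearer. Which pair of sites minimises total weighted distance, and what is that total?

Evaluate every pair (each demand assigned to the nearer of the two):
  {Site B, Site D}: total = 1920
  {Site A, Site B}: total = 1940
  {Site C, Site D}: total = 2120
  {Site A, Site C}: total = 2200
  {Site A, Site D}: total = 2420
  {Site B, Site C}: total = 2540
Best pair: {Site B, Site D} with total 1920.

{Site B, Site D}, total 1920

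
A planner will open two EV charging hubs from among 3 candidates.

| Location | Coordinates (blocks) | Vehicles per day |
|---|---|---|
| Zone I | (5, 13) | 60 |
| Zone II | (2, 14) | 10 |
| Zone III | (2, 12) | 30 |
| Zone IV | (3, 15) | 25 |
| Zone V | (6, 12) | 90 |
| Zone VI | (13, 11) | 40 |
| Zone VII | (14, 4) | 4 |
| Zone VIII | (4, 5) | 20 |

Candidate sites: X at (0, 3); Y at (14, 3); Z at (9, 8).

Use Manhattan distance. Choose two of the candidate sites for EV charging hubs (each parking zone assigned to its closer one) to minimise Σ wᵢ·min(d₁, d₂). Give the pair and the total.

Evaluate every pair (each demand assigned to the nearer of the two):
  {X, Z}: total = 2391
  {Y, Z}: total = 2399
  {X, Y}: total = 3569
Best pair: {X, Z} with total 2391.

{X, Z}, total 2391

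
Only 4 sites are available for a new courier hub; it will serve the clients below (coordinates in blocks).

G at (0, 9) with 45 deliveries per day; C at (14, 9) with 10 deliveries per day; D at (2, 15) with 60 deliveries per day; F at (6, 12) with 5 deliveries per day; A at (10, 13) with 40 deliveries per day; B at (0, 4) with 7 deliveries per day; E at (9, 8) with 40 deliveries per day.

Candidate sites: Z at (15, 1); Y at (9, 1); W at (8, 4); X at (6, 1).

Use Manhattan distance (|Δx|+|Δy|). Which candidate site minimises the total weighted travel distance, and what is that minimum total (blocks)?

Total weighted distance at each candidate:
  Z (15, 1): total = 4171
  Y (9, 1): total = 3109
  W (8, 4): total = 2461
  X (6, 1): total = 3028
Minimum is at W with total 2461 blocks.

W, total 2461 blocks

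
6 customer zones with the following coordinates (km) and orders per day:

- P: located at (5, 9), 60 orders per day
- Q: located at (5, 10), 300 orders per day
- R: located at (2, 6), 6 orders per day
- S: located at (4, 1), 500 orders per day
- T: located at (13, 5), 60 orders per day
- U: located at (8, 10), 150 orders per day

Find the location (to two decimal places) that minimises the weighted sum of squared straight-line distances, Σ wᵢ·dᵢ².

The minimiser of Σwᵢ‖p−pᵢ‖² is the weighted centroid p* = (Σwᵢpᵢ)/(Σwᵢ).
Σwᵢ = 1076.
Σwᵢxᵢ = 60·5 + 300·5 + 6·2 + 500·4 + 60·13 + 150·8 = 5792.
Σwᵢyᵢ = 60·9 + 300·10 + 6·6 + 500·1 + 60·5 + 150·10 = 5876.
x* = 5792/1076 = 5.38, y* = 5876/1076 = 5.46.

(5.38, 5.46)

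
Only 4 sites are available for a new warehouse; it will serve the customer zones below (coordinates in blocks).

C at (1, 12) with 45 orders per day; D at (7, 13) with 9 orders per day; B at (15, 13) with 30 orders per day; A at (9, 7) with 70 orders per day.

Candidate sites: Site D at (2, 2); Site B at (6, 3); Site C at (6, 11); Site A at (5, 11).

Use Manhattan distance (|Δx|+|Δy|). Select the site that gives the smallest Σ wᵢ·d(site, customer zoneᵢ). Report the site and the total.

Site C, total 1117 blocks

Total weighted distance at each candidate:
  Site D (2, 2): total = 2199
  Site B (6, 3): total = 1789
  Site C (6, 11): total = 1117
  Site A (5, 11): total = 1181
Minimum is at Site C with total 1117 blocks.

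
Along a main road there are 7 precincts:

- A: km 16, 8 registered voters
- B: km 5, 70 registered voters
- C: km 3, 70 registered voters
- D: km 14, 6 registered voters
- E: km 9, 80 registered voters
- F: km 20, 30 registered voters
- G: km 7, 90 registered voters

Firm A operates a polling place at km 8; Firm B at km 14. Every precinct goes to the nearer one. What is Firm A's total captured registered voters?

310

The indifferent point is the midpoint (8+14)/2 = 11; precincts left of it (closer to Firm A at 8) go to Firm A, those right go to Firm B.
  C at 3 (w=70) → Firm A
  B at 5 (w=70) → Firm A
  G at 7 (w=90) → Firm A
  E at 9 (w=80) → Firm A
  D at 14 (w=6) → Firm B
  A at 16 (w=8) → Firm B
  F at 20 (w=30) → Firm B
Firm A captures 310; Firm B captures 44.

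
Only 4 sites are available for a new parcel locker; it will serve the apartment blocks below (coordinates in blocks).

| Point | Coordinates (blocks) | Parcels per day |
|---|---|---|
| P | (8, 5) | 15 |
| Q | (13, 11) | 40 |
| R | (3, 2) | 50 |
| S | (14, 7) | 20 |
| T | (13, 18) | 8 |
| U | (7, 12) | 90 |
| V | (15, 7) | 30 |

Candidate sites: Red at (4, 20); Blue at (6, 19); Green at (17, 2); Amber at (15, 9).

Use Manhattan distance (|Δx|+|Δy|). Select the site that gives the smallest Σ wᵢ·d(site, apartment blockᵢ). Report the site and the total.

Total weighted distance at each candidate:
  Red (4, 20): total = 4213
  Blue (6, 19): total = 3654
  Green (17, 2): total = 3730
  Amber (15, 9): total = 2473
Minimum is at Amber with total 2473 blocks.

Amber, total 2473 blocks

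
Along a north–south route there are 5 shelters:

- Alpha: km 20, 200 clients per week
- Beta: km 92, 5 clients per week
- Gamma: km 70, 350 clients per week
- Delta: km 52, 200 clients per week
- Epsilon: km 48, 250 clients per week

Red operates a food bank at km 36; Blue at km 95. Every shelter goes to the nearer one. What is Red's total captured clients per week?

The indifferent point is the midpoint (36+95)/2 = 65.5; shelters left of it (closer to Red at 36) go to Red, those right go to Blue.
  Alpha at 20 (w=200) → Red
  Epsilon at 48 (w=250) → Red
  Delta at 52 (w=200) → Red
  Gamma at 70 (w=350) → Blue
  Beta at 92 (w=5) → Blue
Red captures 650; Blue captures 355.

650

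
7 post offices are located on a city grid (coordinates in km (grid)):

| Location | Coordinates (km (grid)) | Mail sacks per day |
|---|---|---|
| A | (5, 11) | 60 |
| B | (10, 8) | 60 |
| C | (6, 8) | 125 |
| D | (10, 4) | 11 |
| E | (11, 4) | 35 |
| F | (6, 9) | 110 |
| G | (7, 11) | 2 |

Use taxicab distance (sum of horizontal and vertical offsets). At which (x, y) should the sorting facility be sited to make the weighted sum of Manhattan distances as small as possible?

(6, 8)

Manhattan distance separates: Σwᵢ(|x−xᵢ|+|y−yᵢ|) = Σwᵢ|x−xᵢ| + Σwᵢ|y−yᵢ|, so x and y are optimised independently as 1-D weighted medians.
Total weight W = 403; half = 201.5.
x-coordinate, sorted with cumulative weight:
  x=5 (A, w=60) cum 60
  x=6 (C, w=125) cum 185
  x=6 (F, w=110) cum 295  ← median
  x=7 (G, w=2) cum 297
  x=10 (B, w=60) cum 357
  x=10 (D, w=11) cum 368
  x=11 (E, w=35) cum 403
⇒ x* = 6
y-coordinate, sorted with cumulative weight:
  y=4 (D, w=11) cum 11
  y=4 (E, w=35) cum 46
  y=8 (B, w=60) cum 106
  y=8 (C, w=125) cum 231  ← median
  y=9 (F, w=110) cum 341
  y=11 (A, w=60) cum 401
  y=11 (G, w=2) cum 403
⇒ y* = 8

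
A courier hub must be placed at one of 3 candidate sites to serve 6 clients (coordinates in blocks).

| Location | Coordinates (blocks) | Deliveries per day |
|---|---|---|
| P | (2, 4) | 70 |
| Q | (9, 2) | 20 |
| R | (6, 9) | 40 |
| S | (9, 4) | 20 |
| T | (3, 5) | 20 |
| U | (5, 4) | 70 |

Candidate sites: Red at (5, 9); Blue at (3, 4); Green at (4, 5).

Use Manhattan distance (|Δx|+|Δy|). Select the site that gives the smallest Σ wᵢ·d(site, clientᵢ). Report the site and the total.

Total weighted distance at each candidate:
  Red (5, 9): total = 1470
  Blue (3, 4): total = 830
  Green (4, 5): total = 890
Minimum is at Blue with total 830 blocks.

Blue, total 830 blocks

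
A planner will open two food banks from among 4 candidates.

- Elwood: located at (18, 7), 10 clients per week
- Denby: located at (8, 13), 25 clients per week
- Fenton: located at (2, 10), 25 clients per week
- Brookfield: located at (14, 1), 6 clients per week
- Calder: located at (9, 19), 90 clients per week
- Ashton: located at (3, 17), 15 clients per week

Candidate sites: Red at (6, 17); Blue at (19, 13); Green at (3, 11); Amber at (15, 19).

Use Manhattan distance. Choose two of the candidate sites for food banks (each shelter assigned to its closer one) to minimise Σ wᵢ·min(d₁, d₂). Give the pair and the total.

Evaluate every pair (each demand assigned to the nearer of the two):
  {Red, Green}: total = 1011
  {Red, Blue}: total = 1092
  {Green, Amber}: total = 1119
  {Red, Amber}: total = 1184
  {Blue, Amber}: total = 1697
  {Blue, Green}: total = 1747
Best pair: {Red, Green} with total 1011.

{Red, Green}, total 1011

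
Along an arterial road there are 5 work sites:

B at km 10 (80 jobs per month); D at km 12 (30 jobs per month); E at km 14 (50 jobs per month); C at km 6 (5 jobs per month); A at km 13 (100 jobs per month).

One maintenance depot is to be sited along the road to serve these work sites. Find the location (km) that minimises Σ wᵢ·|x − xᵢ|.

x = 13

For a sum of weighted absolute distances on a line, the optimum is the weighted median (not the mean). Total weight W = 265; half-weight = 132.5.
Sort by position and accumulate weight:
  km 6 (C, w=5) → cum 5
  km 10 (B, w=80) → cum 85
  km 12 (D, w=30) → cum 115
  km 13 (A, w=100) → cum 215  ≥ 132.5 → median here
  km 14 (E, w=50) → cum 265
Optimal location: km 13.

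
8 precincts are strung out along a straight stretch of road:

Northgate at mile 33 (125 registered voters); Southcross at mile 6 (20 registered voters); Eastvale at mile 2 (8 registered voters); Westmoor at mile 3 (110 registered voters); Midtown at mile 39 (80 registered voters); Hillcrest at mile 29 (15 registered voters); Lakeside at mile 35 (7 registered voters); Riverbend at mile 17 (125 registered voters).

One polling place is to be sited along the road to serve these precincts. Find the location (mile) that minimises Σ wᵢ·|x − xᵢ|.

x = 17

For a sum of weighted absolute distances on a line, the optimum is the weighted median (not the mean). Total weight W = 490; half-weight = 245.
Sort by position and accumulate weight:
  mile 2 (Eastvale, w=8) → cum 8
  mile 3 (Westmoor, w=110) → cum 118
  mile 6 (Southcross, w=20) → cum 138
  mile 17 (Riverbend, w=125) → cum 263  ≥ 245 → median here
  mile 29 (Hillcrest, w=15) → cum 278
  mile 33 (Northgate, w=125) → cum 403
  mile 35 (Lakeside, w=7) → cum 410
  mile 39 (Midtown, w=80) → cum 490
Optimal location: mile 17.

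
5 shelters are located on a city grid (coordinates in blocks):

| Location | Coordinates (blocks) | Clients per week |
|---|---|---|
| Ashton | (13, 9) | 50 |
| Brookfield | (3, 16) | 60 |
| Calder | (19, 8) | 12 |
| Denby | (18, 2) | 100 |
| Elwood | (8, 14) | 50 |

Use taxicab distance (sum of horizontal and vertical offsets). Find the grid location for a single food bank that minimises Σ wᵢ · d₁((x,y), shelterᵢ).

Manhattan distance separates: Σwᵢ(|x−xᵢ|+|y−yᵢ|) = Σwᵢ|x−xᵢ| + Σwᵢ|y−yᵢ|, so x and y are optimised independently as 1-D weighted medians.
Total weight W = 272; half = 136.
x-coordinate, sorted with cumulative weight:
  x=3 (Brookfield, w=60) cum 60
  x=8 (Elwood, w=50) cum 110
  x=13 (Ashton, w=50) cum 160  ← median
  x=18 (Denby, w=100) cum 260
  x=19 (Calder, w=12) cum 272
⇒ x* = 13
y-coordinate, sorted with cumulative weight:
  y=2 (Denby, w=100) cum 100
  y=8 (Calder, w=12) cum 112
  y=9 (Ashton, w=50) cum 162  ← median
  y=14 (Elwood, w=50) cum 212
  y=16 (Brookfield, w=60) cum 272
⇒ y* = 9

(13, 9)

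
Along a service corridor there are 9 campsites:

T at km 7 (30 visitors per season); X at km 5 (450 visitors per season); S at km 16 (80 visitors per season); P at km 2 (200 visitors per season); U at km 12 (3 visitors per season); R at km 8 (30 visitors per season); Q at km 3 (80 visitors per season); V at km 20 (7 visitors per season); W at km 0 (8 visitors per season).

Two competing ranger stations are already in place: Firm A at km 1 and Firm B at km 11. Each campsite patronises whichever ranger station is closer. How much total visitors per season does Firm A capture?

The indifferent point is the midpoint (1+11)/2 = 6; campsites left of it (closer to Firm A at 1) go to Firm A, those right go to Firm B.
  W at 0 (w=8) → Firm A
  P at 2 (w=200) → Firm A
  Q at 3 (w=80) → Firm A
  X at 5 (w=450) → Firm A
  T at 7 (w=30) → Firm B
  R at 8 (w=30) → Firm B
  U at 12 (w=3) → Firm B
  S at 16 (w=80) → Firm B
  V at 20 (w=7) → Firm B
Firm A captures 738; Firm B captures 150.

738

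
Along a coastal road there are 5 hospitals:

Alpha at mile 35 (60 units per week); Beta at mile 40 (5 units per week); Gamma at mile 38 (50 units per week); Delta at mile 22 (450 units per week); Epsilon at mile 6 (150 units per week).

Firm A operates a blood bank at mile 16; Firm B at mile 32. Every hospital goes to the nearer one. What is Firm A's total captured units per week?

600

The indifferent point is the midpoint (16+32)/2 = 24; hospitals left of it (closer to Firm A at 16) go to Firm A, those right go to Firm B.
  Epsilon at 6 (w=150) → Firm A
  Delta at 22 (w=450) → Firm A
  Alpha at 35 (w=60) → Firm B
  Gamma at 38 (w=50) → Firm B
  Beta at 40 (w=5) → Firm B
Firm A captures 600; Firm B captures 115.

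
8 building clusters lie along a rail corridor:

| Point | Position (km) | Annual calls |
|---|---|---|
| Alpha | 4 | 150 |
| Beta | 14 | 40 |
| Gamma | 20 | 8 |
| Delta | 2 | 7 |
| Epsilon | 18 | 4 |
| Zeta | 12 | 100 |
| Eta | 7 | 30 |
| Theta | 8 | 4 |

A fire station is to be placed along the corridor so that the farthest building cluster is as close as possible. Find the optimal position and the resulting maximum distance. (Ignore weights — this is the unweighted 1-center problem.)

location 11, max distance 9

The 1-center on a line is the midpoint of the two extreme points: leftmost at 2, rightmost at 20.
Optimal location = (2 + 20)/2 = 11; maximum distance = (20 − 2)/2 = 9.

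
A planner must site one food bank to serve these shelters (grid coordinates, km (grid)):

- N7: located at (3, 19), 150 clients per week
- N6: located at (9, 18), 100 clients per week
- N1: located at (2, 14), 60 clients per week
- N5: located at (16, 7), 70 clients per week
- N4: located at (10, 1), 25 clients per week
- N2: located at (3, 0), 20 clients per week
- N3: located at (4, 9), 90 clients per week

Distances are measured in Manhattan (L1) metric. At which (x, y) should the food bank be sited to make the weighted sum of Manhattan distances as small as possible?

(4, 14)

Manhattan distance separates: Σwᵢ(|x−xᵢ|+|y−yᵢ|) = Σwᵢ|x−xᵢ| + Σwᵢ|y−yᵢ|, so x and y are optimised independently as 1-D weighted medians.
Total weight W = 515; half = 257.5.
x-coordinate, sorted with cumulative weight:
  x=2 (N1, w=60) cum 60
  x=3 (N7, w=150) cum 210
  x=3 (N2, w=20) cum 230
  x=4 (N3, w=90) cum 320  ← median
  x=9 (N6, w=100) cum 420
  x=10 (N4, w=25) cum 445
  x=16 (N5, w=70) cum 515
⇒ x* = 4
y-coordinate, sorted with cumulative weight:
  y=0 (N2, w=20) cum 20
  y=1 (N4, w=25) cum 45
  y=7 (N5, w=70) cum 115
  y=9 (N3, w=90) cum 205
  y=14 (N1, w=60) cum 265  ← median
  y=18 (N6, w=100) cum 365
  y=19 (N7, w=150) cum 515
⇒ y* = 14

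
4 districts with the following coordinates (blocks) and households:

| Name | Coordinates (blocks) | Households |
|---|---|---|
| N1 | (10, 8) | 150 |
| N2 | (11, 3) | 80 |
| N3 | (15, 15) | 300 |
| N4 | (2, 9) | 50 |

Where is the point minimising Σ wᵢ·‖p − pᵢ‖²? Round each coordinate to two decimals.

The minimiser of Σwᵢ‖p−pᵢ‖² is the weighted centroid p* = (Σwᵢpᵢ)/(Σwᵢ).
Σwᵢ = 580.
Σwᵢxᵢ = 150·10 + 80·11 + 300·15 + 50·2 = 6980.
Σwᵢyᵢ = 150·8 + 80·3 + 300·15 + 50·9 = 6390.
x* = 6980/580 = 12.03, y* = 6390/580 = 11.02.

(12.03, 11.02)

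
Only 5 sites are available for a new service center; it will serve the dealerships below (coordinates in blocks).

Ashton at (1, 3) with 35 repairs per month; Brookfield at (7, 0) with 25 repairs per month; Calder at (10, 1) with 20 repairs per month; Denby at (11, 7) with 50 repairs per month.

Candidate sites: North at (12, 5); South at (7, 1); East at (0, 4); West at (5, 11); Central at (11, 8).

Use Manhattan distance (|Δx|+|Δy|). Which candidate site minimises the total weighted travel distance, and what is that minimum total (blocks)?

South, total 865 blocks

Total weighted distance at each candidate:
  North (12, 5): total = 975
  South (7, 1): total = 865
  East (0, 4): total = 1305
  West (5, 11): total = 1545
  Central (11, 8): total = 1035
Minimum is at South with total 865 blocks.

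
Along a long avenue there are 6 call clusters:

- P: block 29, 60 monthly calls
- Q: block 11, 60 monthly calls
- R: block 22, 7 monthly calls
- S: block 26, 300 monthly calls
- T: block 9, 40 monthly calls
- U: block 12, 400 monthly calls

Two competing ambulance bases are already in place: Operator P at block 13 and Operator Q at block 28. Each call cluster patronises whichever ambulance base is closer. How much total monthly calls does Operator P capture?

The indifferent point is the midpoint (13+28)/2 = 20.5; call clusters left of it (closer to Operator P at 13) go to Operator P, those right go to Operator Q.
  T at 9 (w=40) → Operator P
  Q at 11 (w=60) → Operator P
  U at 12 (w=400) → Operator P
  R at 22 (w=7) → Operator Q
  S at 26 (w=300) → Operator Q
  P at 29 (w=60) → Operator Q
Operator P captures 500; Operator Q captures 367.

500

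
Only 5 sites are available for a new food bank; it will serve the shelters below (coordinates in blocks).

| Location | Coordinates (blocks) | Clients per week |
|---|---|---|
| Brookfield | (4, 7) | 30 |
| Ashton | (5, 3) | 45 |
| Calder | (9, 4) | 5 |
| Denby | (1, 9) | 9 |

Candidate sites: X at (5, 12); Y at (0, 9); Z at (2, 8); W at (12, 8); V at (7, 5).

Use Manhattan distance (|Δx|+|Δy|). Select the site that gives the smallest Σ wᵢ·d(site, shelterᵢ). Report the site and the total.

Total weighted distance at each candidate:
  X (5, 12): total = 708
  Y (0, 9): total = 754
  Z (2, 8): total = 523
  W (12, 8): total = 953
  V (7, 5): total = 435
Minimum is at V with total 435 blocks.

V, total 435 blocks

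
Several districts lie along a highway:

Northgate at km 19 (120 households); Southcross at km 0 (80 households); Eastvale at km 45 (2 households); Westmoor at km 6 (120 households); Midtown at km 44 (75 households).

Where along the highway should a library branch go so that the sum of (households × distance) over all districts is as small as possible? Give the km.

x = 6

For a sum of weighted absolute distances on a line, the optimum is the weighted median (not the mean). Total weight W = 397; half-weight = 198.5.
Sort by position and accumulate weight:
  km 0 (Southcross, w=80) → cum 80
  km 6 (Westmoor, w=120) → cum 200  ≥ 198.5 → median here
  km 19 (Northgate, w=120) → cum 320
  km 44 (Midtown, w=75) → cum 395
  km 45 (Eastvale, w=2) → cum 397
Optimal location: km 6.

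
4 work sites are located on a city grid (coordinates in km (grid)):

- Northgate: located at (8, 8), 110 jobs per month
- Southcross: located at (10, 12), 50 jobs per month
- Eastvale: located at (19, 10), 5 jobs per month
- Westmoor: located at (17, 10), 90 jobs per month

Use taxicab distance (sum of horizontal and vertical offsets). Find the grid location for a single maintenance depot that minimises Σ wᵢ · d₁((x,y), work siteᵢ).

(10, 10)

Manhattan distance separates: Σwᵢ(|x−xᵢ|+|y−yᵢ|) = Σwᵢ|x−xᵢ| + Σwᵢ|y−yᵢ|, so x and y are optimised independently as 1-D weighted medians.
Total weight W = 255; half = 127.5.
x-coordinate, sorted with cumulative weight:
  x=8 (Northgate, w=110) cum 110
  x=10 (Southcross, w=50) cum 160  ← median
  x=17 (Westmoor, w=90) cum 250
  x=19 (Eastvale, w=5) cum 255
⇒ x* = 10
y-coordinate, sorted with cumulative weight:
  y=8 (Northgate, w=110) cum 110
  y=10 (Eastvale, w=5) cum 115
  y=10 (Westmoor, w=90) cum 205  ← median
  y=12 (Southcross, w=50) cum 255
⇒ y* = 10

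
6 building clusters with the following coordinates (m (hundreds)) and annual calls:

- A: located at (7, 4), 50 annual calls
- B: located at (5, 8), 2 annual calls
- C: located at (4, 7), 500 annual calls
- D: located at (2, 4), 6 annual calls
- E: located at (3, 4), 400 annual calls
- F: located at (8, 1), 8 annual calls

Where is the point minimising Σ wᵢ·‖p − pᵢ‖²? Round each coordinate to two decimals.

The minimiser of Σwᵢ‖p−pᵢ‖² is the weighted centroid p* = (Σwᵢpᵢ)/(Σwᵢ).
Σwᵢ = 966.
Σwᵢxᵢ = 50·7 + 2·5 + 500·4 + 6·2 + 400·3 + 8·8 = 3636.
Σwᵢyᵢ = 50·4 + 2·8 + 500·7 + 6·4 + 400·4 + 8·1 = 5348.
x* = 3636/966 = 3.76, y* = 5348/966 = 5.54.

(3.76, 5.54)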